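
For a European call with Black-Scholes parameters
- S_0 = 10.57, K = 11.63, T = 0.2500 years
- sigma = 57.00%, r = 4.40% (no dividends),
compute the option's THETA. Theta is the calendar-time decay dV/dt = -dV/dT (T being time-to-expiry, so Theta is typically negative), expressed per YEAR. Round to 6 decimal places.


Answer: Theta = -2.542315

Derivation:
d1 = -0.1542304093; d2 = -0.4392304093
phi(d1) = 0.3942255613; exp(-qT) = 1.0000000000; exp(-rT) = 0.9890602788
Theta = -S*exp(-qT)*phi(d1)*sigma/(2*sqrt(T)) - r*K*exp(-rT)*N(d2) + q*S*exp(-qT)*N(d1)
N(d1) = 0.4387140329; N(d2) = 0.3302472965; sqrt(T) = 0.5000000000
Term 1 = -10.5700 * 1.0000000000 * 0.3942255613 * 0.5700 / (2 * 0.5000000000) = -2.3751695843
Term 2 = -0.0440 * 11.6300 * 0.9890602788 * 0.3302472965 = -0.1671453977
Term 3 = 0 (no dividend yield, q = 0)
Theta = -2.3751695843 + (-0.1671453977) + (0.0000000000) = -2.542315


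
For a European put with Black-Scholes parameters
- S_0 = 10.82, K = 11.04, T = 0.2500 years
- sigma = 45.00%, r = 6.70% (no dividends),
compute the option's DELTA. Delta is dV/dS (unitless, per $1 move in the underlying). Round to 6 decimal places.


d1 = 0.0974832559; d2 = -0.1275167441
phi(d1) = 0.3970512054; exp(-qT) = 1.0000000000; exp(-rT) = 0.9833895013
N(-d1) = 0.4611713154
Delta = -exp(-qT) * N(-d1) = -1.0000000000 * 0.4611713154 = -0.461171

Answer: Delta = -0.461171


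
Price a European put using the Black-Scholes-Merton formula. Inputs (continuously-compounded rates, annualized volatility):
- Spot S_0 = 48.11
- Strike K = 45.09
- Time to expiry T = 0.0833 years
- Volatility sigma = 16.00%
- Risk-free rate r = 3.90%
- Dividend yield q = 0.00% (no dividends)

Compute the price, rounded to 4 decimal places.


d1 = (ln(S/K) + (r - q + 0.5*sigma^2) * T) / (sigma * sqrt(T)) = 1.49732190
d2 = d1 - sigma * sqrt(T) = 1.45114312
exp(-rT) = 0.99675657; exp(-qT) = 1.00000000
P = K * exp(-rT) * N(-d2) - S_0 * exp(-qT) * N(-d1)
N(-d1) = 0.06715476; N(-d2) = 0.07337001
P = 45.0900 * 0.99675657 * 0.07337001 - 48.1100 * 1.00000000 * 0.06715476 = 0.0667

Answer: Price = 0.0667


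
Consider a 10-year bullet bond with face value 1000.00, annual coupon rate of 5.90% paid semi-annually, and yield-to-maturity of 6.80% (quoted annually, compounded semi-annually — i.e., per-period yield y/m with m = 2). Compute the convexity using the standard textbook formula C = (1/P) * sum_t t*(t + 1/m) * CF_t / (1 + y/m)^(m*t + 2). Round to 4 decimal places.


Answer: Convexity = 67.5614

Derivation:
Coupon per period c = face * coupon_rate / m = 29.500000
Periods per year m = 2; per-period yield y/m = 0.034000
Number of cashflows N = 20
Cashflows (t years, CF_t, discount factor 1/(1+y/m)^(m*t), PV):
  t = 0.5000: CF_t = 29.500000, DF = 0.967118, PV = 28.529981
  t = 1.0000: CF_t = 29.500000, DF = 0.935317, PV = 27.591858
  t = 1.5000: CF_t = 29.500000, DF = 0.904562, PV = 26.684582
  t = 2.0000: CF_t = 29.500000, DF = 0.874818, PV = 25.807139
  t = 2.5000: CF_t = 29.500000, DF = 0.846052, PV = 24.958548
  t = 3.0000: CF_t = 29.500000, DF = 0.818233, PV = 24.137861
  t = 3.5000: CF_t = 29.500000, DF = 0.791327, PV = 23.344160
  t = 4.0000: CF_t = 29.500000, DF = 0.765307, PV = 22.576557
  t = 4.5000: CF_t = 29.500000, DF = 0.740142, PV = 21.834194
  t = 5.0000: CF_t = 29.500000, DF = 0.715805, PV = 21.116242
  t = 5.5000: CF_t = 29.500000, DF = 0.692268, PV = 20.421897
  t = 6.0000: CF_t = 29.500000, DF = 0.669505, PV = 19.750384
  t = 6.5000: CF_t = 29.500000, DF = 0.647490, PV = 19.100952
  t = 7.0000: CF_t = 29.500000, DF = 0.626199, PV = 18.472874
  t = 7.5000: CF_t = 29.500000, DF = 0.605608, PV = 17.865449
  t = 8.0000: CF_t = 29.500000, DF = 0.585695, PV = 17.277997
  t = 8.5000: CF_t = 29.500000, DF = 0.566436, PV = 16.709862
  t = 9.0000: CF_t = 29.500000, DF = 0.547810, PV = 16.160408
  t = 9.5000: CF_t = 29.500000, DF = 0.529797, PV = 15.629021
  t = 10.0000: CF_t = 1029.500000, DF = 0.512377, PV = 527.491634
Price P = sum_t PV_t = 935.461599
Convexity numerator sum_t t*(t + 1/m) * CF_t / (1+y/m)^(m*t + 2):
  t = 0.5000: term = 13.342291
  t = 1.0000: term = 38.710708
  t = 1.5000: term = 74.875645
  t = 2.0000: term = 120.689305
  t = 2.5000: term = 175.081197
  t = 3.0000: term = 237.053846
  t = 3.5000: term = 305.678718
  t = 4.0000: term = 380.092354
  t = 4.5000: term = 459.492691
  t = 5.0000: term = 543.135569
  t = 5.5000: term = 630.331414
  t = 6.0000: term = 720.442095
  t = 6.5000: term = 812.877928
  t = 7.0000: term = 907.094846
  t = 7.5000: term = 1002.591706
  t = 8.0000: term = 1098.907737
  t = 8.5000: term = 1195.620120
  t = 9.0000: term = 1292.341693
  t = 9.5000: term = 1388.718776
  t = 10.0000: term = 51804.059957
Convexity = (1/P) * sum = 63201.138596 / 935.461599 = 67.561446


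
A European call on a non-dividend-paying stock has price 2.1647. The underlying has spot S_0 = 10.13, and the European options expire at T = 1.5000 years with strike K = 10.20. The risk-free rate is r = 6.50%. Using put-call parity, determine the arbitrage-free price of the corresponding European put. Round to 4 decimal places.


Put-call parity: C - P = S_0 * exp(-qT) - K * exp(-rT).
S_0 * exp(-qT) = 10.1300 * 1.00000000 = 10.13000000
K * exp(-rT) = 10.2000 * 0.90710234 = 9.25244388
P = C - S*exp(-qT) + K*exp(-rT)
P = 2.1647 - 10.13000000 + 9.25244388 = 1.2871

Answer: Put price = 1.2871


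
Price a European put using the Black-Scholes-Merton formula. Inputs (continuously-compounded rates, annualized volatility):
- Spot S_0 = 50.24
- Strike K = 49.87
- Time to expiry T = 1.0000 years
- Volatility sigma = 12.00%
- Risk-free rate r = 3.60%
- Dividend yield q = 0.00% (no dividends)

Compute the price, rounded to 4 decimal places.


d1 = (ln(S/K) + (r - q + 0.5*sigma^2) * T) / (sigma * sqrt(T)) = 0.42159919
d2 = d1 - sigma * sqrt(T) = 0.30159919
exp(-rT) = 0.96464029; exp(-qT) = 1.00000000
P = K * exp(-rT) * N(-d2) - S_0 * exp(-qT) * N(-d1)
N(-d1) = 0.33665880; N(-d2) = 0.38147881
P = 49.8700 * 0.96464029 * 0.38147881 - 50.2400 * 1.00000000 * 0.33665880 = 1.4379

Answer: Price = 1.4379


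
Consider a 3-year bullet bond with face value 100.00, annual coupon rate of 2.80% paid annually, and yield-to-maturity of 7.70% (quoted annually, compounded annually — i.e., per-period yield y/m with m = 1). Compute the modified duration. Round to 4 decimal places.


Coupon per period c = face * coupon_rate / m = 2.800000
Periods per year m = 1; per-period yield y/m = 0.077000
Number of cashflows N = 3
Cashflows (t years, CF_t, discount factor 1/(1+y/m)^(m*t), PV):
  t = 1.0000: CF_t = 2.800000, DF = 0.928505, PV = 2.599814
  t = 2.0000: CF_t = 2.800000, DF = 0.862122, PV = 2.413941
  t = 3.0000: CF_t = 102.800000, DF = 0.800484, PV = 82.289800
Price P = sum_t PV_t = 87.303555
First compute Macaulay numerator sum_t t * PV_t:
  t * PV_t at t = 1.0000: 2.599814
  t * PV_t at t = 2.0000: 4.827882
  t * PV_t at t = 3.0000: 246.869399
Macaulay duration D = 254.297095 / 87.303555 = 2.912792
Modified duration = D / (1 + y/m) = 2.912792 / (1 + 0.077000) = 2.704542

Answer: Modified duration = 2.7045


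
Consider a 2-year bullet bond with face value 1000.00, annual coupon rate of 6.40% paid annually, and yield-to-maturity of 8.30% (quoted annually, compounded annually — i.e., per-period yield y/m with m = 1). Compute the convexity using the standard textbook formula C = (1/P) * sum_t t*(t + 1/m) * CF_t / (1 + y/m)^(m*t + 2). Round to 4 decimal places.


Answer: Convexity = 4.9070

Derivation:
Coupon per period c = face * coupon_rate / m = 64.000000
Periods per year m = 1; per-period yield y/m = 0.083000
Number of cashflows N = 2
Cashflows (t years, CF_t, discount factor 1/(1+y/m)^(m*t), PV):
  t = 1.0000: CF_t = 64.000000, DF = 0.923361, PV = 59.095106
  t = 2.0000: CF_t = 1064.000000, DF = 0.852596, PV = 907.161718
Price P = sum_t PV_t = 966.256824
Convexity numerator sum_t t*(t + 1/m) * CF_t / (1+y/m)^(m*t + 2):
  t = 1.0000: term = 100.768455
  t = 2.0000: term = 4640.652531
Convexity = (1/P) * sum = 4741.420986 / 966.256824 = 4.906999


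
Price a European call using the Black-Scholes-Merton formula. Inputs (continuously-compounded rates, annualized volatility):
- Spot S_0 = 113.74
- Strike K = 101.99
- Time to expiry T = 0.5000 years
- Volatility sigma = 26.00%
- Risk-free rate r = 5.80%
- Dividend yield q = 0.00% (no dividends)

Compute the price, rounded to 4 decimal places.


d1 = (ln(S/K) + (r - q + 0.5*sigma^2) * T) / (sigma * sqrt(T)) = 0.84276452
d2 = d1 - sigma * sqrt(T) = 0.65891676
exp(-rT) = 0.97141646; exp(-qT) = 1.00000000
C = S_0 * exp(-qT) * N(d1) - K * exp(-rT) * N(d2)
N(d1) = 0.80031992; N(d2) = 0.74502539
C = 113.7400 * 1.00000000 * 0.80031992 - 101.9900 * 0.97141646 * 0.74502539 = 17.2152

Answer: Price = 17.2152


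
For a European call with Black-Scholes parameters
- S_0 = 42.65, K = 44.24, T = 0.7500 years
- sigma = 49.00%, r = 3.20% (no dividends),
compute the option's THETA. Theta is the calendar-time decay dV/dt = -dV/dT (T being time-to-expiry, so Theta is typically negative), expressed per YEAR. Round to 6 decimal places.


d1 = 0.1824790151; d2 = -0.2418734328
phi(d1) = 0.3923551601; exp(-qT) = 1.0000000000; exp(-rT) = 0.9762857098
Theta = -S*exp(-qT)*phi(d1)*sigma/(2*sqrt(T)) - r*K*exp(-rT)*N(d2) + q*S*exp(-qT)*N(d1)
N(d1) = 0.5723965893; N(d2) = 0.4044391183; sqrt(T) = 0.8660254038
Term 1 = -42.6500 * 1.0000000000 * 0.3923551601 * 0.4900 / (2 * 0.8660254038) = -4.7340610780
Term 2 = -0.0320 * 44.2400 * 0.9762857098 * 0.4044391183 = -0.5589786031
Term 3 = 0 (no dividend yield, q = 0)
Theta = -4.7340610780 + (-0.5589786031) + (0.0000000000) = -5.293040

Answer: Theta = -5.293040


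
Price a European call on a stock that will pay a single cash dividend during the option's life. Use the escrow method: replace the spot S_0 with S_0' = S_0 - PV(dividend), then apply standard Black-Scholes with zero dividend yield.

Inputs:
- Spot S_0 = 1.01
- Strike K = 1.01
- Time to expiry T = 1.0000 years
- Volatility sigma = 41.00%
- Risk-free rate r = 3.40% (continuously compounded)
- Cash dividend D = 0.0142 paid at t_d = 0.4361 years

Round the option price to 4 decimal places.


Answer: Price = 0.1702

Derivation:
PV(D) = D * exp(-r * t_d) = 0.0142 * 0.98528198 = 0.01399100
S_0' = S_0 - PV(D) = 1.0100 - 0.01399100 = 0.99600900
d1 = (ln(S_0'/K) + (r + sigma^2/2)*T) / (sigma*sqrt(T)) = 0.25390410
d2 = d1 - sigma*sqrt(T) = -0.15609590
exp(-rT) = 0.96657150
N(d1) = 0.60021518; N(d2) = 0.43797871
C = S_0' * N(d1) - K * exp(-rT) * N(d2) = 0.99600900 * 0.60021518 - 1.0100 * 0.96657150 * 0.43797871 = 0.1702


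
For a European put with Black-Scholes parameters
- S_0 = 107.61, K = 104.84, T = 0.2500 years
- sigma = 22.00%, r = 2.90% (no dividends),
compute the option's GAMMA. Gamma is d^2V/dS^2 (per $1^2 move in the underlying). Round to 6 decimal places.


Answer: Gamma = 0.031611

Derivation:
d1 = 0.3579836523; d2 = 0.2479836523
phi(d1) = 0.3741813594; exp(-qT) = 1.0000000000; exp(-rT) = 0.9927762179
Gamma = exp(-qT) * phi(d1) / (S * sigma * sqrt(T)) = 1.0000000000 * 0.3741813594 / (107.6100 * 0.2200 * 0.5000000000) = 0.031611


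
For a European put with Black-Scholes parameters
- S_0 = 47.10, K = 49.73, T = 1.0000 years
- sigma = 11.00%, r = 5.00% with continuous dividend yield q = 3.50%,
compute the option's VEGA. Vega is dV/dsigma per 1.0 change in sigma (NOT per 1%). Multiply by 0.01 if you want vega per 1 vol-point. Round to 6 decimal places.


Answer: Vega = 17.331971

Derivation:
d1 = -0.3025942882; d2 = -0.4125942882
phi(d1) = 0.3810898195; exp(-qT) = 0.9656054163; exp(-rT) = 0.9512294245
Vega = S * exp(-qT) * phi(d1) * sqrt(T) = 47.1000 * 0.9656054163 * 0.3810898195 * 1.0000000000 = 17.331971


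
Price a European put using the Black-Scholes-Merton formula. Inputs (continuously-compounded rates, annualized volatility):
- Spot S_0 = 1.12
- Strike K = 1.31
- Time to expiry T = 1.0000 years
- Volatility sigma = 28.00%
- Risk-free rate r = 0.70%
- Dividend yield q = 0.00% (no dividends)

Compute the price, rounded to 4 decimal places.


d1 = (ln(S/K) + (r - q + 0.5*sigma^2) * T) / (sigma * sqrt(T)) = -0.39463733
d2 = d1 - sigma * sqrt(T) = -0.67463733
exp(-rT) = 0.99302444; exp(-qT) = 1.00000000
P = K * exp(-rT) * N(-d2) - S_0 * exp(-qT) * N(-d1)
N(-d1) = 0.65344472; N(-d2) = 0.75004689
P = 1.3100 * 0.99302444 * 0.75004689 - 1.1200 * 1.00000000 * 0.65344472 = 0.2438

Answer: Price = 0.2438


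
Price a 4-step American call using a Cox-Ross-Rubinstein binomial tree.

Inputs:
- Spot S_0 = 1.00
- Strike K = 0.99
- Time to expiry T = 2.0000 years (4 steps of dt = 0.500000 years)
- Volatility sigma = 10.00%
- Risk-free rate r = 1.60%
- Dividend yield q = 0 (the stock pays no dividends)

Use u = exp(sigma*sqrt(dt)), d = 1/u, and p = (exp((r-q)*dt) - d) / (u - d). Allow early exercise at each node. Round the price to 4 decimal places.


Answer: Price = V(0,0) = 0.0764

Derivation:
dt = T/N = 0.500000
u = exp(sigma*sqrt(dt)) = 1.073271; d = 1/u = 0.931731
p = (exp((r-q)*dt) - d) / (u - d) = 0.539078
Discount per step: exp(-r*dt) = 0.992032
Stock lattice S(k, i) with i counting down-moves:
  k=0: S(0,0) = 1.0000
  k=1: S(1,0) = 1.0733; S(1,1) = 0.9317
  k=2: S(2,0) = 1.1519; S(2,1) = 1.0000; S(2,2) = 0.8681
  k=3: S(3,0) = 1.2363; S(3,1) = 1.0733; S(3,2) = 0.9317; S(3,3) = 0.8089
  k=4: S(4,0) = 1.3269; S(4,1) = 1.1519; S(4,2) = 1.0000; S(4,3) = 0.8681; S(4,4) = 0.7536
Terminal payoffs V(N, i) = max(S_T - K, 0):
  V(4,0) = 0.336896; V(4,1) = 0.161910; V(4,2) = 0.010000; V(4,3) = 0.000000; V(4,4) = 0.000000
Backward induction: V(k, i) = exp(-r*dt) * [p * V(k+1, i) + (1-p) * V(k+1, i+1)]; then take max(V_cont, immediate exercise) for American.
  V(3,0) = exp(-r*dt) * [p*0.336896 + (1-p)*0.161910] = 0.254200; exercise = 0.246311; V(3,0) = max -> 0.254200
  V(3,1) = exp(-r*dt) * [p*0.161910 + (1-p)*0.010000] = 0.091159; exercise = 0.083271; V(3,1) = max -> 0.091159
  V(3,2) = exp(-r*dt) * [p*0.010000 + (1-p)*0.000000] = 0.005348; exercise = 0.000000; V(3,2) = max -> 0.005348
  V(3,3) = exp(-r*dt) * [p*0.000000 + (1-p)*0.000000] = 0.000000; exercise = 0.000000; V(3,3) = max -> 0.000000
  V(2,0) = exp(-r*dt) * [p*0.254200 + (1-p)*0.091159] = 0.177624; exercise = 0.161910; V(2,0) = max -> 0.177624
  V(2,1) = exp(-r*dt) * [p*0.091159 + (1-p)*0.005348] = 0.051196; exercise = 0.010000; V(2,1) = max -> 0.051196
  V(2,2) = exp(-r*dt) * [p*0.005348 + (1-p)*0.000000] = 0.002860; exercise = 0.000000; V(2,2) = max -> 0.002860
  V(1,0) = exp(-r*dt) * [p*0.177624 + (1-p)*0.051196] = 0.118399; exercise = 0.083271; V(1,0) = max -> 0.118399
  V(1,1) = exp(-r*dt) * [p*0.051196 + (1-p)*0.002860] = 0.028686; exercise = 0.000000; V(1,1) = max -> 0.028686
  V(0,0) = exp(-r*dt) * [p*0.118399 + (1-p)*0.028686] = 0.076435; exercise = 0.010000; V(0,0) = max -> 0.076435


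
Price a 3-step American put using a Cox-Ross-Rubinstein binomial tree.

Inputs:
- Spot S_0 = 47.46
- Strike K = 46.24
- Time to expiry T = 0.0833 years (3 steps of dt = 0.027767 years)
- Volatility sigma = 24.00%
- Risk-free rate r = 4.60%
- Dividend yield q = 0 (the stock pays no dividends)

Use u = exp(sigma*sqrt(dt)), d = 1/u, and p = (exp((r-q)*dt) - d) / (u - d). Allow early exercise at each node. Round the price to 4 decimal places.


dt = T/N = 0.027767
u = exp(sigma*sqrt(dt)) = 1.040802; d = 1/u = 0.960797
p = (exp((r-q)*dt) - d) / (u - d) = 0.505978
Discount per step: exp(-r*dt) = 0.998724
Stock lattice S(k, i) with i counting down-moves:
  k=0: S(0,0) = 47.4600
  k=1: S(1,0) = 49.3965; S(1,1) = 45.5994
  k=2: S(2,0) = 51.4120; S(2,1) = 47.4600; S(2,2) = 43.8118
  k=3: S(3,0) = 53.5097; S(3,1) = 49.3965; S(3,2) = 45.5994; S(3,3) = 42.0943
Terminal payoffs V(N, i) = max(K - S_T, 0):
  V(3,0) = 0.000000; V(3,1) = 0.000000; V(3,2) = 0.640568; V(3,3) = 4.145746
Backward induction: V(k, i) = exp(-r*dt) * [p * V(k+1, i) + (1-p) * V(k+1, i+1)]; then take max(V_cont, immediate exercise) for American.
  V(2,0) = exp(-r*dt) * [p*0.000000 + (1-p)*0.000000] = 0.000000; exercise = 0.000000; V(2,0) = max -> 0.000000
  V(2,1) = exp(-r*dt) * [p*0.000000 + (1-p)*0.640568] = 0.316051; exercise = 0.000000; V(2,1) = max -> 0.316051
  V(2,2) = exp(-r*dt) * [p*0.640568 + (1-p)*4.145746] = 2.369174; exercise = 2.428197; V(2,2) = max -> 2.428197
  V(1,0) = exp(-r*dt) * [p*0.000000 + (1-p)*0.316051] = 0.155937; exercise = 0.000000; V(1,0) = max -> 0.155937
  V(1,1) = exp(-r*dt) * [p*0.316051 + (1-p)*2.428197] = 1.357762; exercise = 0.640568; V(1,1) = max -> 1.357762
  V(0,0) = exp(-r*dt) * [p*0.155937 + (1-p)*1.357762] = 0.748707; exercise = 0.000000; V(0,0) = max -> 0.748707

Answer: Price = V(0,0) = 0.7487


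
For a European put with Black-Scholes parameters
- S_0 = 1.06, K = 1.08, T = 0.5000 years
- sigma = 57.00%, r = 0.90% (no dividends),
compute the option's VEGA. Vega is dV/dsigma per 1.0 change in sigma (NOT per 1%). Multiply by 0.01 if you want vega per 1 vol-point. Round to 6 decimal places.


Answer: Vega = 0.294913

Derivation:
d1 = 0.1663136660; d2 = -0.2367371993
phi(d1) = 0.3934628397; exp(-qT) = 1.0000000000; exp(-rT) = 0.9955101098
Vega = S * exp(-qT) * phi(d1) * sqrt(T) = 1.0600 * 1.0000000000 * 0.3934628397 * 0.7071067812 = 0.294913


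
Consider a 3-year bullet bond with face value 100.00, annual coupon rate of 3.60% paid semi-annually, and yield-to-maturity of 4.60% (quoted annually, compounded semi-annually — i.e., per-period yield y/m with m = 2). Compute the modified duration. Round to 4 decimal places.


Coupon per period c = face * coupon_rate / m = 1.800000
Periods per year m = 2; per-period yield y/m = 0.023000
Number of cashflows N = 6
Cashflows (t years, CF_t, discount factor 1/(1+y/m)^(m*t), PV):
  t = 0.5000: CF_t = 1.800000, DF = 0.977517, PV = 1.759531
  t = 1.0000: CF_t = 1.800000, DF = 0.955540, PV = 1.719971
  t = 1.5000: CF_t = 1.800000, DF = 0.934056, PV = 1.681302
  t = 2.0000: CF_t = 1.800000, DF = 0.913056, PV = 1.643501
  t = 2.5000: CF_t = 1.800000, DF = 0.892528, PV = 1.606550
  t = 3.0000: CF_t = 101.800000, DF = 0.872461, PV = 88.816566
Price P = sum_t PV_t = 97.227421
First compute Macaulay numerator sum_t t * PV_t:
  t * PV_t at t = 0.5000: 0.879765
  t * PV_t at t = 1.0000: 1.719971
  t * PV_t at t = 1.5000: 2.521952
  t * PV_t at t = 2.0000: 3.287002
  t * PV_t at t = 2.5000: 4.016376
  t * PV_t at t = 3.0000: 266.449697
Macaulay duration D = 278.874764 / 97.227421 = 2.868273
Modified duration = D / (1 + y/m) = 2.868273 / (1 + 0.023000) = 2.803786

Answer: Modified duration = 2.8038


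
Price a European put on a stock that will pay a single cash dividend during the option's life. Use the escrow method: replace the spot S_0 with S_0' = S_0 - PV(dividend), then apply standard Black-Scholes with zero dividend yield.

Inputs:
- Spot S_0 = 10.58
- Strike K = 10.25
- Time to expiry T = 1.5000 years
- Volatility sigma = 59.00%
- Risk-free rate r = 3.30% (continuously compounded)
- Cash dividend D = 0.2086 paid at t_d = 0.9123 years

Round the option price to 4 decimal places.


PV(D) = D * exp(-r * t_d) = 0.2086 * 0.97034277 = 0.20241350
S_0' = S_0 - PV(D) = 10.5800 - 0.20241350 = 10.37758650
d1 = (ln(S_0'/K) + (r + sigma^2/2)*T) / (sigma*sqrt(T)) = 0.44692204
d2 = d1 - sigma*sqrt(T) = -0.27567743
exp(-rT) = 0.95170516
N(-d1) = 0.32746568; N(-d2) = 0.60860209
P = K * exp(-rT) * N(-d2) - S_0' * N(-d1) = 10.2500 * 0.95170516 * 0.60860209 - 10.37758650 * 0.32746568 = 2.5386

Answer: Price = 2.5386


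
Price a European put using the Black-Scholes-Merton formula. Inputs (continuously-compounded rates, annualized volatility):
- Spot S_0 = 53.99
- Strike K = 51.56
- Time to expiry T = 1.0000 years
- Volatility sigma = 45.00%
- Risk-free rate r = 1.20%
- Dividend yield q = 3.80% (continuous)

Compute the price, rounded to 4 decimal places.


d1 = (ln(S/K) + (r - q + 0.5*sigma^2) * T) / (sigma * sqrt(T)) = 0.26956148
d2 = d1 - sigma * sqrt(T) = -0.18043852
exp(-rT) = 0.98807171; exp(-qT) = 0.96271294
P = K * exp(-rT) * N(-d2) - S_0 * exp(-qT) * N(-d1)
N(-d1) = 0.39374882; N(-d2) = 0.57159584
P = 51.5600 * 0.98807171 * 0.57159584 - 53.9900 * 0.96271294 * 0.39374882 = 8.6541

Answer: Price = 8.6541


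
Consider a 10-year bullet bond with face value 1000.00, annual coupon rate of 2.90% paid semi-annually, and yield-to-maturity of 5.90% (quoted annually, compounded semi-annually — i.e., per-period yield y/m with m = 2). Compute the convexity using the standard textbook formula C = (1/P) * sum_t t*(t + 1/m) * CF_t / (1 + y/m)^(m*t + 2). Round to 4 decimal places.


Answer: Convexity = 80.1718

Derivation:
Coupon per period c = face * coupon_rate / m = 14.500000
Periods per year m = 2; per-period yield y/m = 0.029500
Number of cashflows N = 20
Cashflows (t years, CF_t, discount factor 1/(1+y/m)^(m*t), PV):
  t = 0.5000: CF_t = 14.500000, DF = 0.971345, PV = 14.084507
  t = 1.0000: CF_t = 14.500000, DF = 0.943512, PV = 13.680920
  t = 1.5000: CF_t = 14.500000, DF = 0.916476, PV = 13.288897
  t = 2.0000: CF_t = 14.500000, DF = 0.890214, PV = 12.908108
  t = 2.5000: CF_t = 14.500000, DF = 0.864706, PV = 12.538230
  t = 3.0000: CF_t = 14.500000, DF = 0.839928, PV = 12.178951
  t = 3.5000: CF_t = 14.500000, DF = 0.815860, PV = 11.829967
  t = 4.0000: CF_t = 14.500000, DF = 0.792482, PV = 11.490983
  t = 4.5000: CF_t = 14.500000, DF = 0.769773, PV = 11.161713
  t = 5.0000: CF_t = 14.500000, DF = 0.747716, PV = 10.841877
  t = 5.5000: CF_t = 14.500000, DF = 0.726290, PV = 10.531207
  t = 6.0000: CF_t = 14.500000, DF = 0.705479, PV = 10.229438
  t = 6.5000: CF_t = 14.500000, DF = 0.685263, PV = 9.936317
  t = 7.0000: CF_t = 14.500000, DF = 0.665627, PV = 9.651595
  t = 7.5000: CF_t = 14.500000, DF = 0.646554, PV = 9.375032
  t = 8.0000: CF_t = 14.500000, DF = 0.628027, PV = 9.106393
  t = 8.5000: CF_t = 14.500000, DF = 0.610031, PV = 8.845452
  t = 9.0000: CF_t = 14.500000, DF = 0.592551, PV = 8.591988
  t = 9.5000: CF_t = 14.500000, DF = 0.575572, PV = 8.345788
  t = 10.0000: CF_t = 1014.500000, DF = 0.559079, PV = 567.185386
Price P = sum_t PV_t = 775.802751
Convexity numerator sum_t t*(t + 1/m) * CF_t / (1+y/m)^(m*t + 2):
  t = 0.5000: term = 6.644449
  t = 1.0000: term = 19.362162
  t = 1.5000: term = 37.614691
  t = 2.0000: term = 60.894757
  t = 2.5000: term = 88.724755
  t = 3.0000: term = 120.655325
  t = 3.5000: term = 156.263979
  t = 4.0000: term = 195.153794
  t = 4.5000: term = 236.952153
  t = 5.0000: term = 281.309556
  t = 5.5000: term = 327.898462
  t = 6.0000: term = 376.412204
  t = 6.5000: term = 426.563936
  t = 7.0000: term = 478.085630
  t = 7.5000: term = 530.727127
  t = 8.0000: term = 584.255215
  t = 8.5000: term = 638.452761
  t = 9.0000: term = 693.117873
  t = 9.5000: term = 748.063108
  t = 10.0000: term = 56190.336053
Convexity = (1/P) * sum = 62197.487990 / 775.802751 = 80.171781


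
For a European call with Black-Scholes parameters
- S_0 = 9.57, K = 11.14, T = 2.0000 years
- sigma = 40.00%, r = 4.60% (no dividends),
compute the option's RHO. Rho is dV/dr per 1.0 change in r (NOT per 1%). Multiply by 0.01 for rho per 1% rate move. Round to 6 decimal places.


d1 = 0.1769375108; d2 = -0.3887479142
phi(d1) = 0.3927460832; exp(-qT) = 1.0000000000; exp(-rT) = 0.9121051495
N(d2) = 0.3487313172
Rho = K*T*exp(-rT)*N(d2) = 11.1400 * 2.0000 * 0.9121051495 * 0.3487313172 = 7.086814

Answer: Rho = 7.086814


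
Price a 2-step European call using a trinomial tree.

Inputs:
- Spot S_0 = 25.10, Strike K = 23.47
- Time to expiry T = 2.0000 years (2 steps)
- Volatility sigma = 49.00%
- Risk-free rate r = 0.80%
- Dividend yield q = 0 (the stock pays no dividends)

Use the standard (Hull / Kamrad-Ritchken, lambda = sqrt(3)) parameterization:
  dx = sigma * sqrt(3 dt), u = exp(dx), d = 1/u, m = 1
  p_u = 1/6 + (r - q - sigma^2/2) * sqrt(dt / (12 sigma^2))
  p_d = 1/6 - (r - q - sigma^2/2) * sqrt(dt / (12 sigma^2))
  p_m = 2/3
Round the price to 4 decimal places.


dt = T/N = 1.000000; dx = sigma*sqrt(3*dt) = 0.848705
u = exp(dx) = 2.336619; d = 1/u = 0.427969
p_u = 0.100654, p_m = 0.666667, p_d = 0.232679
Discount per step: exp(-r*dt) = 0.992032
Stock lattice S(k, j) with j the centered position index:
  k=0: S(0,+0) = 25.1000
  k=1: S(1,-1) = 10.7420; S(1,+0) = 25.1000; S(1,+1) = 58.6491
  k=2: S(2,-2) = 4.5972; S(2,-1) = 10.7420; S(2,+0) = 25.1000; S(2,+1) = 58.6491; S(2,+2) = 137.0407
Terminal payoffs V(N, j) = max(S_T - K, 0):
  V(2,-2) = 0.000000; V(2,-1) = 0.000000; V(2,+0) = 1.630000; V(2,+1) = 35.179130; V(2,+2) = 113.570656
Backward induction: V(k, j) = exp(-r*dt) * [p_u * V(k+1, j+1) + p_m * V(k+1, j) + p_d * V(k+1, j-1)]
  V(1,-1) = exp(-r*dt) * [p_u*1.630000 + p_m*0.000000 + p_d*0.000000] = 0.162759
  V(1,+0) = exp(-r*dt) * [p_u*35.179130 + p_m*1.630000 + p_d*0.000000] = 4.590725
  V(1,+1) = exp(-r*dt) * [p_u*113.570656 + p_m*35.179130 + p_d*1.630000] = 34.982416
  V(0,+0) = exp(-r*dt) * [p_u*34.982416 + p_m*4.590725 + p_d*0.162759] = 6.566741

Answer: Price = V(0,0) = 6.5667


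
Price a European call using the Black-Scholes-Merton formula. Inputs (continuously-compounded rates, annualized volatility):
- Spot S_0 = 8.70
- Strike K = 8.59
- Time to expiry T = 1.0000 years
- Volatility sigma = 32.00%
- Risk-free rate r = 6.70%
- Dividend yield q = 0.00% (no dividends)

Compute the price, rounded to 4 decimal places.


Answer: Price = 1.4294

Derivation:
d1 = (ln(S/K) + (r - q + 0.5*sigma^2) * T) / (sigma * sqrt(T)) = 0.40913841
d2 = d1 - sigma * sqrt(T) = 0.08913841
exp(-rT) = 0.93519520; exp(-qT) = 1.00000000
C = S_0 * exp(-qT) * N(d1) - K * exp(-rT) * N(d2)
N(d1) = 0.65878095; N(d2) = 0.53551404
C = 8.7000 * 1.00000000 * 0.65878095 - 8.5900 * 0.93519520 * 0.53551404 = 1.4294


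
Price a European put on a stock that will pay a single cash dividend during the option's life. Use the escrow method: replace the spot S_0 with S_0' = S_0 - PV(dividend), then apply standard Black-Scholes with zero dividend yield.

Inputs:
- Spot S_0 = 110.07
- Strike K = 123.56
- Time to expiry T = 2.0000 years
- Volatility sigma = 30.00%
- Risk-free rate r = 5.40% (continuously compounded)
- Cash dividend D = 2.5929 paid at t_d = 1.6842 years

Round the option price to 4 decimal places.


PV(D) = D * exp(-r * t_d) = 2.5929 * 0.91306628 = 2.36748957
S_0' = S_0 - PV(D) = 110.0700 - 2.36748957 = 107.70251043
d1 = (ln(S_0'/K) + (r + sigma^2/2)*T) / (sigma*sqrt(T)) = 0.14294405
d2 = d1 - sigma*sqrt(T) = -0.28132002
exp(-rT) = 0.89762760
N(-d1) = 0.44316718; N(-d2) = 0.61076752
P = K * exp(-rT) * N(-d2) - S_0' * N(-d1) = 123.5600 * 0.89762760 * 0.61076752 - 107.70251043 * 0.44316718 = 20.0105

Answer: Price = 20.0105


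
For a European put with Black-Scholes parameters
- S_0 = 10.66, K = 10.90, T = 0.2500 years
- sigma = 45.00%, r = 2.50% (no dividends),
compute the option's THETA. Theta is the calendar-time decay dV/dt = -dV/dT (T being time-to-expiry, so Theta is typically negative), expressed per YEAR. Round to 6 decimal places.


d1 = 0.0413250200; d2 = -0.1836749800
phi(d1) = 0.3986017775; exp(-qT) = 1.0000000000; exp(-rT) = 0.9937694906
Theta = -S*exp(-qT)*phi(d1)*sigma/(2*sqrt(T)) + r*K*exp(-rT)*N(-d2) - q*S*exp(-qT)*N(-d1)
N(-d1) = 0.4835183935; N(-d2) = 0.5728657810; sqrt(T) = 0.5000000000
Term 1 = -10.6600 * 1.0000000000 * 0.3986017775 * 0.4500 / (2 * 0.5000000000) = -1.9120927267
Term 2 = 0.0250 * 10.9000 * 0.9937694906 * 0.5728657810 = 0.1551333059
Term 3 = 0 (no dividend yield, q = 0)
Theta = -1.9120927267 + (0.1551333059) + (0.0000000000) = -1.756959

Answer: Theta = -1.756959


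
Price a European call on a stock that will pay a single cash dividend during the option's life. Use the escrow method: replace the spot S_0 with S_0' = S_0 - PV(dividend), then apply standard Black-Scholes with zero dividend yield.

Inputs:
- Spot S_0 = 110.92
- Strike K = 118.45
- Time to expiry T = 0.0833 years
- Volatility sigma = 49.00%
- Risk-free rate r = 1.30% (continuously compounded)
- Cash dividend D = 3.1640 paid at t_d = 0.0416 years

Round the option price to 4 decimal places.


Answer: Price = 2.4316

Derivation:
PV(D) = D * exp(-r * t_d) = 3.1640 * 0.99945935 = 3.16228937
S_0' = S_0 - PV(D) = 110.9200 - 3.16228937 = 107.75771063
d1 = (ln(S_0'/K) + (r + sigma^2/2)*T) / (sigma*sqrt(T)) = -0.59058895
d2 = d1 - sigma*sqrt(T) = -0.73201147
exp(-rT) = 0.99891769
N(d1) = 0.27739794; N(d2) = 0.23208078
C = S_0' * N(d1) - K * exp(-rT) * N(d2) = 107.75771063 * 0.27739794 - 118.4500 * 0.99891769 * 0.23208078 = 2.4316


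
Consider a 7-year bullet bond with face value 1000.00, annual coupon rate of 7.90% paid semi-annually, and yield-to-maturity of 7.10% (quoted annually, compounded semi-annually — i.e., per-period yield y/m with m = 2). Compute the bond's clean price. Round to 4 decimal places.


Coupon per period c = face * coupon_rate / m = 39.500000
Periods per year m = 2; per-period yield y/m = 0.035500
Number of cashflows N = 14
Cashflows (t years, CF_t, discount factor 1/(1+y/m)^(m*t), PV):
  t = 0.5000: CF_t = 39.500000, DF = 0.965717, PV = 38.145823
  t = 1.0000: CF_t = 39.500000, DF = 0.932609, PV = 36.838072
  t = 1.5000: CF_t = 39.500000, DF = 0.900637, PV = 35.575154
  t = 2.0000: CF_t = 39.500000, DF = 0.869760, PV = 34.355532
  t = 2.5000: CF_t = 39.500000, DF = 0.839942, PV = 33.177723
  t = 3.0000: CF_t = 39.500000, DF = 0.811147, PV = 32.040293
  t = 3.5000: CF_t = 39.500000, DF = 0.783338, PV = 30.941857
  t = 4.0000: CF_t = 39.500000, DF = 0.756483, PV = 29.881079
  t = 4.5000: CF_t = 39.500000, DF = 0.730549, PV = 28.856667
  t = 5.0000: CF_t = 39.500000, DF = 0.705503, PV = 27.867375
  t = 5.5000: CF_t = 39.500000, DF = 0.681316, PV = 26.911999
  t = 6.0000: CF_t = 39.500000, DF = 0.657959, PV = 25.989376
  t = 6.5000: CF_t = 39.500000, DF = 0.635402, PV = 25.098384
  t = 7.0000: CF_t = 1039.500000, DF = 0.613619, PV = 637.856592
Price P = sum_t PV_t = 1043.535926

Answer: Price = 1043.5359


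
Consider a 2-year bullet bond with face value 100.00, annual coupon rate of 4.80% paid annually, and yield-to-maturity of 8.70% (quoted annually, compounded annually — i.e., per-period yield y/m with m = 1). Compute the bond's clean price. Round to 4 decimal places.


Answer: Price = 93.1114

Derivation:
Coupon per period c = face * coupon_rate / m = 4.800000
Periods per year m = 1; per-period yield y/m = 0.087000
Number of cashflows N = 2
Cashflows (t years, CF_t, discount factor 1/(1+y/m)^(m*t), PV):
  t = 1.0000: CF_t = 4.800000, DF = 0.919963, PV = 4.415823
  t = 2.0000: CF_t = 104.800000, DF = 0.846332, PV = 88.695624
Price P = sum_t PV_t = 93.111448


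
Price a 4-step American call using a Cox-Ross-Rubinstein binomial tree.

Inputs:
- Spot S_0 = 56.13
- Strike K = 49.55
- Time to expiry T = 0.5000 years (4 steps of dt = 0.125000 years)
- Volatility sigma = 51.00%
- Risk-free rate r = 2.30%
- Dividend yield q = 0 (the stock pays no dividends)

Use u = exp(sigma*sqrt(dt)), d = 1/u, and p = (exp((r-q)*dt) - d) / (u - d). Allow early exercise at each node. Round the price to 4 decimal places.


Answer: Price = V(0,0) = 11.9295

Derivation:
dt = T/N = 0.125000
u = exp(sigma*sqrt(dt)) = 1.197591; d = 1/u = 0.835009
p = (exp((r-q)*dt) - d) / (u - d) = 0.462984
Discount per step: exp(-r*dt) = 0.997129
Stock lattice S(k, i) with i counting down-moves:
  k=0: S(0,0) = 56.1300
  k=1: S(1,0) = 67.2208; S(1,1) = 46.8691
  k=2: S(2,0) = 80.5030; S(2,1) = 56.1300; S(2,2) = 39.1361
  k=3: S(3,0) = 96.4097; S(3,1) = 67.2208; S(3,2) = 46.8691; S(3,3) = 32.6790
  k=4: S(4,0) = 115.4594; S(4,1) = 80.5030; S(4,2) = 56.1300; S(4,3) = 39.1361; S(4,4) = 27.2873
Terminal payoffs V(N, i) = max(S_T - K, 0):
  V(4,0) = 65.909445; V(4,1) = 30.953035; V(4,2) = 6.580000; V(4,3) = 0.000000; V(4,4) = 0.000000
Backward induction: V(k, i) = exp(-r*dt) * [p * V(k+1, i) + (1-p) * V(k+1, i+1)]; then take max(V_cont, immediate exercise) for American.
  V(3,0) = exp(-r*dt) * [p*65.909445 + (1-p)*30.953035] = 47.001980; exercise = 46.859729; V(3,0) = max -> 47.001980
  V(3,1) = exp(-r*dt) * [p*30.953035 + (1-p)*6.580000] = 17.813047; exercise = 17.670796; V(3,1) = max -> 17.813047
  V(3,2) = exp(-r*dt) * [p*6.580000 + (1-p)*0.000000] = 3.037691; exercise = 0.000000; V(3,2) = max -> 3.037691
  V(3,3) = exp(-r*dt) * [p*0.000000 + (1-p)*0.000000] = 0.000000; exercise = 0.000000; V(3,3) = max -> 0.000000
  V(2,0) = exp(-r*dt) * [p*47.001980 + (1-p)*17.813047] = 31.237130; exercise = 30.953035; V(2,0) = max -> 31.237130
  V(2,1) = exp(-r*dt) * [p*17.813047 + (1-p)*3.037691] = 9.850090; exercise = 6.580000; V(2,1) = max -> 9.850090
  V(2,2) = exp(-r*dt) * [p*3.037691 + (1-p)*0.000000] = 1.402366; exercise = 0.000000; V(2,2) = max -> 1.402366
  V(1,0) = exp(-r*dt) * [p*31.237130 + (1-p)*9.850090] = 19.695249; exercise = 17.670796; V(1,0) = max -> 19.695249
  V(1,1) = exp(-r*dt) * [p*9.850090 + (1-p)*1.402366] = 5.298275; exercise = 0.000000; V(1,1) = max -> 5.298275
  V(0,0) = exp(-r*dt) * [p*19.695249 + (1-p)*5.298275] = 11.929502; exercise = 6.580000; V(0,0) = max -> 11.929502


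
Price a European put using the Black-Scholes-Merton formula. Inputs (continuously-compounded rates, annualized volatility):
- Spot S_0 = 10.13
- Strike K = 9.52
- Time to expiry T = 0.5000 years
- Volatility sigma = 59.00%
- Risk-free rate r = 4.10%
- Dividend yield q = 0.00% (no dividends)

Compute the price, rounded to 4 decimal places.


Answer: Price = 1.2368

Derivation:
d1 = (ln(S/K) + (r - q + 0.5*sigma^2) * T) / (sigma * sqrt(T)) = 0.40660191
d2 = d1 - sigma * sqrt(T) = -0.01059109
exp(-rT) = 0.97970870; exp(-qT) = 1.00000000
P = K * exp(-rT) * N(-d2) - S_0 * exp(-qT) * N(-d1)
N(-d1) = 0.34215020; N(-d2) = 0.50422516
P = 9.5200 * 0.97970870 * 0.50422516 - 10.1300 * 1.00000000 * 0.34215020 = 1.2368


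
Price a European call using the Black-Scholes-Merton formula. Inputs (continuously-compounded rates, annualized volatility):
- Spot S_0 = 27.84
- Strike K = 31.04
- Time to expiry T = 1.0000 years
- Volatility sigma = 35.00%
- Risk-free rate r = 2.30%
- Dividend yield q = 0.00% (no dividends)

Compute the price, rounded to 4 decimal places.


d1 = (ln(S/K) + (r - q + 0.5*sigma^2) * T) / (sigma * sqrt(T)) = -0.07015103
d2 = d1 - sigma * sqrt(T) = -0.42015103
exp(-rT) = 0.97726248; exp(-qT) = 1.00000000
C = S_0 * exp(-qT) * N(d1) - K * exp(-rT) * N(d2)
N(d1) = 0.47203673; N(d2) = 0.33718756
C = 27.8400 * 1.00000000 * 0.47203673 - 31.0400 * 0.97726248 * 0.33718756 = 2.9132

Answer: Price = 2.9132


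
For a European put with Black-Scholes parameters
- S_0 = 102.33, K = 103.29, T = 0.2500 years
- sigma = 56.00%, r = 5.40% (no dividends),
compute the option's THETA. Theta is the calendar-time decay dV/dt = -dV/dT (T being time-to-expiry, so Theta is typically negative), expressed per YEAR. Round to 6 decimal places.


Answer: Theta = -19.563370

Derivation:
d1 = 0.1548654253; d2 = -0.1251345747
phi(d1) = 0.3941868738; exp(-qT) = 1.0000000000; exp(-rT) = 0.9865907163
Theta = -S*exp(-qT)*phi(d1)*sigma/(2*sqrt(T)) + r*K*exp(-rT)*N(-d2) - q*S*exp(-qT)*N(-d1)
N(-d1) = 0.4384637057; N(-d2) = 0.5497914941; sqrt(T) = 0.5000000000
Term 1 = -102.3300 * 1.0000000000 * 0.3941868738 * 0.5600 / (2 * 0.5000000000) = -22.5887999657
Term 2 = 0.0540 * 103.2900 * 0.9865907163 * 0.5497914941 = 3.0254297857
Term 3 = 0 (no dividend yield, q = 0)
Theta = -22.5887999657 + (3.0254297857) + (0.0000000000) = -19.563370


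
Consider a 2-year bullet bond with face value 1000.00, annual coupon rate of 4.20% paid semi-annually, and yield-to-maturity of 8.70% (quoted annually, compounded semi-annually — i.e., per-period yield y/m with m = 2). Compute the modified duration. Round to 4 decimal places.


Coupon per period c = face * coupon_rate / m = 21.000000
Periods per year m = 2; per-period yield y/m = 0.043500
Number of cashflows N = 4
Cashflows (t years, CF_t, discount factor 1/(1+y/m)^(m*t), PV):
  t = 0.5000: CF_t = 21.000000, DF = 0.958313, PV = 20.124581
  t = 1.0000: CF_t = 21.000000, DF = 0.918365, PV = 19.285655
  t = 1.5000: CF_t = 21.000000, DF = 0.880081, PV = 18.481701
  t = 2.0000: CF_t = 1021.000000, DF = 0.843393, PV = 861.104638
Price P = sum_t PV_t = 918.996574
First compute Macaulay numerator sum_t t * PV_t:
  t * PV_t at t = 0.5000: 10.062290
  t * PV_t at t = 1.0000: 19.285655
  t * PV_t at t = 1.5000: 27.722551
  t * PV_t at t = 2.0000: 1722.209276
Macaulay duration D = 1779.279773 / 918.996574 = 1.936111
Modified duration = D / (1 + y/m) = 1.936111 / (1 + 0.043500) = 1.855401

Answer: Modified duration = 1.8554


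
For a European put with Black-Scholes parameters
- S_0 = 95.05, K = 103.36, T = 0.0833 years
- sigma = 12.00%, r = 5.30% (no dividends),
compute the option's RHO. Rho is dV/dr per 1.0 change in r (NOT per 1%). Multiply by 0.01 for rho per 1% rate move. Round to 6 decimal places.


d1 = -2.2752241316; d2 = -2.3098582189
phi(d1) = 0.0299789156; exp(-qT) = 1.0000000000; exp(-rT) = 0.9955948313
N(-d2) = 0.9895519976
Rho = -K*T*exp(-rT)*N(-d2) = -103.3600 * 0.0833 * 0.9955948313 * 0.9895519976 = -8.482400

Answer: Rho = -8.482400


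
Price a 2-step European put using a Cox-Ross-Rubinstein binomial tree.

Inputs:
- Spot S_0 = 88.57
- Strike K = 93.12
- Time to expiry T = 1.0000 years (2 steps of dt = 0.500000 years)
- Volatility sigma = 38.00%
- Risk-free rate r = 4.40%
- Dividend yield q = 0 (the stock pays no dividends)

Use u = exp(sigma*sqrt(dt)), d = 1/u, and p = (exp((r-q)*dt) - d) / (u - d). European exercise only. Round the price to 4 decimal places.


dt = T/N = 0.500000
u = exp(sigma*sqrt(dt)) = 1.308263; d = 1/u = 0.764372
p = (exp((r-q)*dt) - d) / (u - d) = 0.474124
Discount per step: exp(-r*dt) = 0.978240
Stock lattice S(k, i) with i counting down-moves:
  k=0: S(0,0) = 88.5700
  k=1: S(1,0) = 115.8729; S(1,1) = 67.7004
  k=2: S(2,0) = 151.5923; S(2,1) = 88.5700; S(2,2) = 51.7483
Terminal payoffs V(N, i) = max(K - S_T, 0):
  V(2,0) = 0.000000; V(2,1) = 4.550000; V(2,2) = 41.371676
Backward induction: V(k, i) = exp(-r*dt) * [p * V(k+1, i) + (1-p) * V(k+1, i+1)].
  V(1,0) = exp(-r*dt) * [p*0.000000 + (1-p)*4.550000] = 2.340672
  V(1,1) = exp(-r*dt) * [p*4.550000 + (1-p)*41.371676] = 23.393294
  V(0,0) = exp(-r*dt) * [p*2.340672 + (1-p)*23.393294] = 13.119913

Answer: Price = V(0,0) = 13.1199


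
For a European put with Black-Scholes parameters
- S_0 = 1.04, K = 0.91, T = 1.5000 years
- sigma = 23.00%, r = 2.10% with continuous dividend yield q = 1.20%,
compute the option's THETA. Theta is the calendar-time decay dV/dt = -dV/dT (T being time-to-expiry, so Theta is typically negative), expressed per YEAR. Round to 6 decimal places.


d1 = 0.6628049183; d2 = 0.3811135979
phi(d1) = 0.3202690955; exp(-qT) = 0.9821610324; exp(-rT) = 0.9689909565
Theta = -S*exp(-qT)*phi(d1)*sigma/(2*sqrt(T)) + r*K*exp(-rT)*N(-d2) - q*S*exp(-qT)*N(-d1)
N(-d1) = 0.2537277516; N(-d2) = 0.3515594789; sqrt(T) = 1.2247448714
Term 1 = -1.0400 * 0.9821610324 * 0.3202690955 * 0.2300 / (2 * 1.2247448714) = -0.0307173172
Term 2 = 0.0210 * 0.9100 * 0.9689909565 * 0.3515594789 = 0.0065099735
Term 3 = -0.0120 * 1.0400 * 0.9821610324 * 0.2537277516 = -0.0031100349
Theta = -0.0307173172 + (0.0065099735) + (-0.0031100349) = -0.027317

Answer: Theta = -0.027317


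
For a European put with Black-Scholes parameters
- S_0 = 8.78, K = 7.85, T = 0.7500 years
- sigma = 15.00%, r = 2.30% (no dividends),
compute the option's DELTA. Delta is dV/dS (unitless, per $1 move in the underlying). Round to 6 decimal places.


Answer: Delta = -0.144656

Derivation:
d1 = 1.0596330874; d2 = 0.9297292768
phi(d1) = 0.2275581035; exp(-qT) = 1.0000000000; exp(-rT) = 0.9828979294
N(-d1) = 0.1446557774
Delta = -exp(-qT) * N(-d1) = -1.0000000000 * 0.1446557774 = -0.144656


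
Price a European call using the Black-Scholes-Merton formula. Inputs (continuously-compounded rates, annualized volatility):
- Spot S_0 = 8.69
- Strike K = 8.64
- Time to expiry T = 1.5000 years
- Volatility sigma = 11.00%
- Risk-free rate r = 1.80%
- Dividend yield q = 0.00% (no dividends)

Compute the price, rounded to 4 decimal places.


Answer: Price = 0.6128

Derivation:
d1 = (ln(S/K) + (r - q + 0.5*sigma^2) * T) / (sigma * sqrt(T)) = 0.31060537
d2 = d1 - sigma * sqrt(T) = 0.17588343
exp(-rT) = 0.97336124; exp(-qT) = 1.00000000
C = S_0 * exp(-qT) * N(d1) - K * exp(-rT) * N(d2)
N(d1) = 0.62194968; N(d2) = 0.56980724
C = 8.6900 * 1.00000000 * 0.62194968 - 8.6400 * 0.97336124 * 0.56980724 = 0.6128


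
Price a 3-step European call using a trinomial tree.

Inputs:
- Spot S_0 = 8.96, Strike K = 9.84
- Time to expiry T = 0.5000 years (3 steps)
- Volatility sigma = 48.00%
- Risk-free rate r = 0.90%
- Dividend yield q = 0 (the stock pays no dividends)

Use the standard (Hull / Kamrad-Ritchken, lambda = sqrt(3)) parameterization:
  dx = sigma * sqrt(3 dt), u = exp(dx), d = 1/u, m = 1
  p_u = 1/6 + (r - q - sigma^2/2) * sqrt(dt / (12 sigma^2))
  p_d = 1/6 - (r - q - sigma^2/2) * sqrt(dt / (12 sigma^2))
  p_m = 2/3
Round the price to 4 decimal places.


dt = T/N = 0.166667; dx = sigma*sqrt(3*dt) = 0.339411
u = exp(dx) = 1.404121; d = 1/u = 0.712189
p_u = 0.140592, p_m = 0.666667, p_d = 0.192741
Discount per step: exp(-r*dt) = 0.998501
Stock lattice S(k, j) with j the centered position index:
  k=0: S(0,+0) = 8.9600
  k=1: S(1,-1) = 6.3812; S(1,+0) = 8.9600; S(1,+1) = 12.5809
  k=2: S(2,-2) = 4.5446; S(2,-1) = 6.3812; S(2,+0) = 8.9600; S(2,+1) = 12.5809; S(2,+2) = 17.6651
  k=3: S(3,-3) = 3.2366; S(3,-2) = 4.5446; S(3,-1) = 6.3812; S(3,+0) = 8.9600; S(3,+1) = 12.5809; S(3,+2) = 17.6651; S(3,+3) = 24.8040
Terminal payoffs V(N, j) = max(S_T - K, 0):
  V(3,-3) = 0.000000; V(3,-2) = 0.000000; V(3,-1) = 0.000000; V(3,+0) = 0.000000; V(3,+1) = 2.740921; V(3,+2) = 7.825132; V(3,+3) = 14.963977
Backward induction: V(k, j) = exp(-r*dt) * [p_u * V(k+1, j+1) + p_m * V(k+1, j) + p_d * V(k+1, j-1)]
  V(2,-2) = exp(-r*dt) * [p_u*0.000000 + p_m*0.000000 + p_d*0.000000] = 0.000000
  V(2,-1) = exp(-r*dt) * [p_u*0.000000 + p_m*0.000000 + p_d*0.000000] = 0.000000
  V(2,+0) = exp(-r*dt) * [p_u*2.740921 + p_m*0.000000 + p_d*0.000000] = 0.384774
  V(2,+1) = exp(-r*dt) * [p_u*7.825132 + p_m*2.740921 + p_d*0.000000] = 2.923045
  V(2,+2) = exp(-r*dt) * [p_u*14.963977 + p_m*7.825132 + p_d*2.740921] = 7.837096
  V(1,-1) = exp(-r*dt) * [p_u*0.384774 + p_m*0.000000 + p_d*0.000000] = 0.054015
  V(1,+0) = exp(-r*dt) * [p_u*2.923045 + p_m*0.384774 + p_d*0.000000] = 0.666473
  V(1,+1) = exp(-r*dt) * [p_u*7.837096 + p_m*2.923045 + p_d*0.384774] = 3.120009
  V(0,+0) = exp(-r*dt) * [p_u*3.120009 + p_m*0.666473 + p_d*0.054015] = 0.892036

Answer: Price = V(0,0) = 0.8920
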